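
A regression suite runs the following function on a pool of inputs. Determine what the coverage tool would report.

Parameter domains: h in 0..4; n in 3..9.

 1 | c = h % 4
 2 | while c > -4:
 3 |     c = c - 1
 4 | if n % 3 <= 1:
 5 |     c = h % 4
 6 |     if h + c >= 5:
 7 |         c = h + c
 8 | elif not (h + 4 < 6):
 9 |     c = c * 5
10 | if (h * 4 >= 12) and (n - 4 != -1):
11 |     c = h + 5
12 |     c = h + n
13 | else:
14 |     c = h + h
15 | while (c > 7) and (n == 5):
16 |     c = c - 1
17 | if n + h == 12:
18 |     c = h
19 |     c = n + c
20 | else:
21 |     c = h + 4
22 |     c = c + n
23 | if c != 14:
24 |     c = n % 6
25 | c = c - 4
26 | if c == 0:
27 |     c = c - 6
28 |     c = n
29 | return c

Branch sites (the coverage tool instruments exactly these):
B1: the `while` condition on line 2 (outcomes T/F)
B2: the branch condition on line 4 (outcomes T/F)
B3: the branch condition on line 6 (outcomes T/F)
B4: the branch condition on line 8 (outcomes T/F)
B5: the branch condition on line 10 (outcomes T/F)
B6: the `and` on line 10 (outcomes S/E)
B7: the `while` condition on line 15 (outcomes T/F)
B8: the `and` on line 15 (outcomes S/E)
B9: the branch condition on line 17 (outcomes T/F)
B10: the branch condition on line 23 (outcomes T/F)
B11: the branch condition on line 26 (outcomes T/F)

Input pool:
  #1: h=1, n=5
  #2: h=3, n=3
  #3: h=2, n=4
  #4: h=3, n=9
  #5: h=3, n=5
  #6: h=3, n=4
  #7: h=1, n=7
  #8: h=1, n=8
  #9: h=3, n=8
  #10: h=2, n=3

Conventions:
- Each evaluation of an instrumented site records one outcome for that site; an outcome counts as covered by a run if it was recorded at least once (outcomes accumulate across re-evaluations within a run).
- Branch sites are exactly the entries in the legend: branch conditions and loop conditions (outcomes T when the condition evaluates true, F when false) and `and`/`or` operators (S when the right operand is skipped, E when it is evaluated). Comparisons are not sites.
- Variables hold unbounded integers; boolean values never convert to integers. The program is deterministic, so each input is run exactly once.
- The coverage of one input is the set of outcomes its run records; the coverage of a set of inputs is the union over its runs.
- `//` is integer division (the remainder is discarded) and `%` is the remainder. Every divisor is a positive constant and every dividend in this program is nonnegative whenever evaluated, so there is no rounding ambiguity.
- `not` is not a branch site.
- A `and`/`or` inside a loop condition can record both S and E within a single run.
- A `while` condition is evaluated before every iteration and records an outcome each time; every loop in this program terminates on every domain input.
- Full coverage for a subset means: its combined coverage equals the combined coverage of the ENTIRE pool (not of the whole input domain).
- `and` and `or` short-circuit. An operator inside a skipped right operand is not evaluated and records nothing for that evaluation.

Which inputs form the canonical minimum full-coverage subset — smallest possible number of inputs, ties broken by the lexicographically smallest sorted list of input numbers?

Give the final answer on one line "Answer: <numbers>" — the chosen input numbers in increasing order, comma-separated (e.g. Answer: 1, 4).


#1 (h=1, n=5) -> covered: B1=T, B1=F, B2=F, B4=F, B5=F, B6=S, B7=F, B8=S, B9=F, B10=T, B11=F
#2 (h=3, n=3) -> covered: B1=T, B1=F, B2=T, B3=T, B5=F, B6=E, B7=F, B8=S, B9=F, B10=T, B11=F
#3 (h=2, n=4) -> covered: B1=T, B1=F, B2=T, B3=F, B5=F, B6=S, B7=F, B8=S, B9=F, B10=T, B11=T
#4 (h=3, n=9) -> covered: B1=T, B1=F, B2=T, B3=T, B5=T, B6=E, B7=F, B8=E, B9=T, B10=T, B11=F
#5 (h=3, n=5) -> covered: B1=T, B1=F, B2=F, B4=T, B5=T, B6=E, B7=T, B7=F, B8=S, B8=E, B9=F, B10=T, B11=F
#6 (h=3, n=4) -> covered: B1=T, B1=F, B2=T, B3=T, B5=T, B6=E, B7=F, B8=S, B9=F, B10=T, B11=T
#7 (h=1, n=7) -> covered: B1=T, B1=F, B2=T, B3=F, B5=F, B6=S, B7=F, B8=S, B9=F, B10=T, B11=F
#8 (h=1, n=8) -> covered: B1=T, B1=F, B2=F, B4=F, B5=F, B6=S, B7=F, B8=S, B9=F, B10=T, B11=F
#9 (h=3, n=8) -> covered: B1=T, B1=F, B2=F, B4=T, B5=T, B6=E, B7=F, B8=E, B9=F, B10=T, B11=F
#10 (h=2, n=3) -> covered: B1=T, B1=F, B2=T, B3=F, B5=F, B6=S, B7=F, B8=S, B9=F, B10=T, B11=F
the full pool covers 21 outcomes: B1=T, B1=F, B2=T, B2=F, B3=T, B3=F, B4=T, B4=F, B5=T, B5=F, B6=S, B6=E, B7=T, B7=F, B8=S, B8=E, B9=T, B9=F, B10=T, B11=T, B11=F
size 1 is not enough: best union over all size-1 subsets is 13/21
size 2 is not enough: best union over all size-2 subsets is 18/21
size 3 is not enough: best union over all size-3 subsets is 20/21
size 4: inputs {1, 3, 4, 5} cover all 21 outcomes, and no lexicographically smaller subset of this size does
Answer: 1, 3, 4, 5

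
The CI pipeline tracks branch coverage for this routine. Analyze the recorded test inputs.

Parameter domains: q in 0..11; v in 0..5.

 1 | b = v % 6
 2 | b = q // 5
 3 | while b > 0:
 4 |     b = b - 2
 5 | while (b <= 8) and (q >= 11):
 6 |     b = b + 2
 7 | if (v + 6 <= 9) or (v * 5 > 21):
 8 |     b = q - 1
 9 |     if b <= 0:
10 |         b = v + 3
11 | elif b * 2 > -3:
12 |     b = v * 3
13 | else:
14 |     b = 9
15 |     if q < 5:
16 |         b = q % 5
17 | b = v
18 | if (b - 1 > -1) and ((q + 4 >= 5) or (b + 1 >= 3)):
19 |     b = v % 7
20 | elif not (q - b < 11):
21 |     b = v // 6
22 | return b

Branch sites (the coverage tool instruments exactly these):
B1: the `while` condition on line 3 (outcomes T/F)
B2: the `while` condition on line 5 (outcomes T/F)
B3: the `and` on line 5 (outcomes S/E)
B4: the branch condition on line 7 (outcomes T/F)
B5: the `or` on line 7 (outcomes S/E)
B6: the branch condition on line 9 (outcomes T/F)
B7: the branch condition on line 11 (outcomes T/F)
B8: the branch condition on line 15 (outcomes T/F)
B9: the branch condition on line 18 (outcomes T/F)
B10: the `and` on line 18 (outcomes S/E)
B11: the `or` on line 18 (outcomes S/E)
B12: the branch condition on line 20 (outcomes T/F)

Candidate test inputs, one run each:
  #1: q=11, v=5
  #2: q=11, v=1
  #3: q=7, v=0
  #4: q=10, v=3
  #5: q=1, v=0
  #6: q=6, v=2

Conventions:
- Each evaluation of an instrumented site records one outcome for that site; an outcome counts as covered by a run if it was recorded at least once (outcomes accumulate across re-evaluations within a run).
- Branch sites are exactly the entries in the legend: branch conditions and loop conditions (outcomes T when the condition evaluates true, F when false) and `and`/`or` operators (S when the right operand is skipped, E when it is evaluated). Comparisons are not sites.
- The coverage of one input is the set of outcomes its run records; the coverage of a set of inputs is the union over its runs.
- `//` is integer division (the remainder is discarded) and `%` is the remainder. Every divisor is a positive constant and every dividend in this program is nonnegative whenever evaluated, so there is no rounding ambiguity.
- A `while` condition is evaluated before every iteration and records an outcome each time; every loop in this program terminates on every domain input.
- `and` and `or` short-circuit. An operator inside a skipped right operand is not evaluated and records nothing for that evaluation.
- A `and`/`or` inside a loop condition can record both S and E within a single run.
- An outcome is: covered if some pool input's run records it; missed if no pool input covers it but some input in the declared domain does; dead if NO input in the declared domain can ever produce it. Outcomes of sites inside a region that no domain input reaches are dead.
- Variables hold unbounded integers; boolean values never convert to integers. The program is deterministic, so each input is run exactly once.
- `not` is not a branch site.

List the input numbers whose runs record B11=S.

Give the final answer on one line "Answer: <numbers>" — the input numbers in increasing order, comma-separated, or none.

input #1 (q=11, v=5): covers B11=S
input #2 (q=11, v=1): covers B11=S
input #3 (q=7, v=0): misses B11=S
input #4 (q=10, v=3): covers B11=S
input #5 (q=1, v=0): misses B11=S
input #6 (q=6, v=2): covers B11=S

Answer: 1, 2, 4, 6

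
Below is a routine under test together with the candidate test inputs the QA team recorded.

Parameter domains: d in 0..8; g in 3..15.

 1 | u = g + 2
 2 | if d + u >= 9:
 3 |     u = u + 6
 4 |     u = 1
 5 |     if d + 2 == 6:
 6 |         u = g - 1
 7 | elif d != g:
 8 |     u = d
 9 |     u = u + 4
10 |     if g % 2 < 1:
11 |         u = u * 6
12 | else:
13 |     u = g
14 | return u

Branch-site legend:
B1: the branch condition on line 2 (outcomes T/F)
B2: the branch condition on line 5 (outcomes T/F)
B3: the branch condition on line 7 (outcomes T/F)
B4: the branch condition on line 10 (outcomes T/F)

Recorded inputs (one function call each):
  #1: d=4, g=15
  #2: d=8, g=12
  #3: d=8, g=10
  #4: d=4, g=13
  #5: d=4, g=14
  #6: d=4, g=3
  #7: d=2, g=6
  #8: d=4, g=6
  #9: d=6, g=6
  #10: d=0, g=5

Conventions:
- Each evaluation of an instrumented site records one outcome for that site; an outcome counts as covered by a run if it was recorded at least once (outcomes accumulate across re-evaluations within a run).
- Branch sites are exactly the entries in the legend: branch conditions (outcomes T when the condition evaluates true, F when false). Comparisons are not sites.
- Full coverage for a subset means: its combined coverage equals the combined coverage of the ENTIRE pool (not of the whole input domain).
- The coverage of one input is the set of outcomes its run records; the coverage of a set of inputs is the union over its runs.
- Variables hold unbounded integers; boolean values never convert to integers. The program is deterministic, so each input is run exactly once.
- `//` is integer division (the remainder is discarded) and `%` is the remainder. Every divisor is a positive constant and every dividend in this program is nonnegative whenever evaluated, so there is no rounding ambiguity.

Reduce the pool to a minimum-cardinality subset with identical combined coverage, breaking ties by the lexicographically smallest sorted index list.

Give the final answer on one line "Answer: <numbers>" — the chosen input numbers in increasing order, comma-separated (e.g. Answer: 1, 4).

run #1 (d=4, g=15) records B1=T, B2=T
run #2 (d=8, g=12) records B1=T, B2=F
run #3 (d=8, g=10) records B1=T, B2=F
run #4 (d=4, g=13) records B1=T, B2=T
run #5 (d=4, g=14) records B1=T, B2=T
run #6 (d=4, g=3) records B1=T, B2=T
run #7 (d=2, g=6) records B1=T, B2=F
run #8 (d=4, g=6) records B1=T, B2=T
run #9 (d=6, g=6) records B1=T, B2=F
run #10 (d=0, g=5) records B1=F, B3=T, B4=F
together the pool reaches 6 outcomes: B1=T, B1=F, B2=T, B2=F, B3=T, B4=F
every size-1 subset falls short of the 6 outcomes (best: 3/6)
every size-2 subset falls short of the 6 outcomes (best: 5/6)
the canonical winner is {1, 2, 10}: size 3, full 6-outcome coverage, earliest index list among size-3 covers

Answer: 1, 2, 10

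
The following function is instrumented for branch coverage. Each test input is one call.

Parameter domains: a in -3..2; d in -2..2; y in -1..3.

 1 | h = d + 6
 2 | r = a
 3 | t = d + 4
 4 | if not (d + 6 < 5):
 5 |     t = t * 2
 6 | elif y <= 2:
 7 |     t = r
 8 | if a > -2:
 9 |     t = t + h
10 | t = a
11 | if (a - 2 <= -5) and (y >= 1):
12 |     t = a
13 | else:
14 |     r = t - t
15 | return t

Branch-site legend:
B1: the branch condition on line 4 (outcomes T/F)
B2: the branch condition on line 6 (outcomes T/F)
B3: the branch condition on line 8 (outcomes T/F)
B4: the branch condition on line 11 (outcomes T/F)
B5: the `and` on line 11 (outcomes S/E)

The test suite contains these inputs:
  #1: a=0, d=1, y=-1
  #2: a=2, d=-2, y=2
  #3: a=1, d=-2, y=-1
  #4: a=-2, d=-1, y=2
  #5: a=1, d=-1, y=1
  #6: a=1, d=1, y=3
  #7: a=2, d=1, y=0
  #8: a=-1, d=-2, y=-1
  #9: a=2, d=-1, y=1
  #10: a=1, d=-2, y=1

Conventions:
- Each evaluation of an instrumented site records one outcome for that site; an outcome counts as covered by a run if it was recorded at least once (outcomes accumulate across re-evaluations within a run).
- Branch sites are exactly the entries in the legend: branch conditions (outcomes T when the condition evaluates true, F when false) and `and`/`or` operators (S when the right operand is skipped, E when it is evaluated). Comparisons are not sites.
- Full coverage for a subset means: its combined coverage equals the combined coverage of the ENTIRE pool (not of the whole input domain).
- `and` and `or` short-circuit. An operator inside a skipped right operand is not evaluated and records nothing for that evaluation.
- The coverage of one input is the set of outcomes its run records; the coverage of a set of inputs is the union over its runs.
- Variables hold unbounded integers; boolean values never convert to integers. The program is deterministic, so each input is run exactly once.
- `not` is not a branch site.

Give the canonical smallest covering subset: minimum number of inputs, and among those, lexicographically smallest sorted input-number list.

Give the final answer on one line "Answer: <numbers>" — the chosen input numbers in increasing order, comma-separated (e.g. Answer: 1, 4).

run #1 (a=0, d=1, y=-1) runs B1->T, B3->T, B5->S, B4->F; records B1=T, B3=T, B4=F, B5=S
run #2 (a=2, d=-2, y=2) runs B1->F, B2->T, B3->T, B5->S, B4->F; records B1=F, B2=T, B3=T, B4=F, B5=S
run #3 (a=1, d=-2, y=-1) runs B1->F, B2->T, B3->T, B5->S, B4->F; records B1=F, B2=T, B3=T, B4=F, B5=S
run #4 (a=-2, d=-1, y=2) runs B1->T, B3->F, B5->S, B4->F; records B1=T, B3=F, B4=F, B5=S
run #5 (a=1, d=-1, y=1) runs B1->T, B3->T, B5->S, B4->F; records B1=T, B3=T, B4=F, B5=S
run #6 (a=1, d=1, y=3) runs B1->T, B3->T, B5->S, B4->F; records B1=T, B3=T, B4=F, B5=S
run #7 (a=2, d=1, y=0) runs B1->T, B3->T, B5->S, B4->F; records B1=T, B3=T, B4=F, B5=S
run #8 (a=-1, d=-2, y=-1) runs B1->F, B2->T, B3->T, B5->S, B4->F; records B1=F, B2=T, B3=T, B4=F, B5=S
run #9 (a=2, d=-1, y=1) runs B1->T, B3->T, B5->S, B4->F; records B1=T, B3=T, B4=F, B5=S
run #10 (a=1, d=-2, y=1) runs B1->F, B2->T, B3->T, B5->S, B4->F; records B1=F, B2=T, B3=T, B4=F, B5=S
pool-wide coverage (7 outcomes): B1=T, B1=F, B2=T, B3=T, B3=F, B4=F, B5=S
every size-1 subset falls short of the 7 outcomes (best: 5/7)
inputs {2, 4} (size 2) cover everything; no size-2 subset with a lexicographically smaller index list covers all 7

Answer: 2, 4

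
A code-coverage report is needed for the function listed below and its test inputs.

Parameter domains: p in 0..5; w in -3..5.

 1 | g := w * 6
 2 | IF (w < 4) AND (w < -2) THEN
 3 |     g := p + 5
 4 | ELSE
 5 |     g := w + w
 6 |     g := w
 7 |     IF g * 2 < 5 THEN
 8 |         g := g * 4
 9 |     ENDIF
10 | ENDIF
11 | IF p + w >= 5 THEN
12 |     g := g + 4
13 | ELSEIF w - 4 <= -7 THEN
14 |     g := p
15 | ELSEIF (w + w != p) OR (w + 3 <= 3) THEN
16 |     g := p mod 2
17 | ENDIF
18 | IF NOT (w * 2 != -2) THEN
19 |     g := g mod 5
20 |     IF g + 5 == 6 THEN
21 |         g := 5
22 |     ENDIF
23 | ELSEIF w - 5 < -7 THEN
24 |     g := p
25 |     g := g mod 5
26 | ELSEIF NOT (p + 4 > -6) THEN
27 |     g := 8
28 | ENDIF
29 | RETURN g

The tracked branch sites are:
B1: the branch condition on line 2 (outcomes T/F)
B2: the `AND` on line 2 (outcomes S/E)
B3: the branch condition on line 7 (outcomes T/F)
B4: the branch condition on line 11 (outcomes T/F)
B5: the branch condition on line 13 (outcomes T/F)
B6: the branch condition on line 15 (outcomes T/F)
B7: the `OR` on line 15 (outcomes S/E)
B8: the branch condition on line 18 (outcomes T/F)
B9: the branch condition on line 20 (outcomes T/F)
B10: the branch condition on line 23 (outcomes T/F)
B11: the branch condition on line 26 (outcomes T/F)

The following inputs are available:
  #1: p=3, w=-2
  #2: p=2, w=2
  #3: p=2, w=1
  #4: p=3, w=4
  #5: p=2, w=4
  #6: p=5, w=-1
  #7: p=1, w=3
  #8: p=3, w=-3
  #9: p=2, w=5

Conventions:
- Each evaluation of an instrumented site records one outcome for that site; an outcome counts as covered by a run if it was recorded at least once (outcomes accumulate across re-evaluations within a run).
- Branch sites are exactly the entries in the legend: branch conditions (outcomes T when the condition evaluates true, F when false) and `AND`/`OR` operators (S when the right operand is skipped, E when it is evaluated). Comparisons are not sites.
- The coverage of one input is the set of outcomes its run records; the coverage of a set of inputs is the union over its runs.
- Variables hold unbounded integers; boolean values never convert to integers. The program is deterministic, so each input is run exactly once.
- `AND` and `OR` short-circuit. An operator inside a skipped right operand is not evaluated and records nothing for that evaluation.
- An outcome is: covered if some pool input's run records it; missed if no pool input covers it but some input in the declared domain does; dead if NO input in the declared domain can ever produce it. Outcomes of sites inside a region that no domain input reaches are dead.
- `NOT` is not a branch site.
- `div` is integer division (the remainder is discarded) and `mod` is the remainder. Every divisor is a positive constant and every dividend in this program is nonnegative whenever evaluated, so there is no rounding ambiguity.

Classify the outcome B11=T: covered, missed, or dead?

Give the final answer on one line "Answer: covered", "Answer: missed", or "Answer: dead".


no pool input records B11=T
checking all 54 inputs in the declared domain: B11=T is never recorded -> dead
Answer: dead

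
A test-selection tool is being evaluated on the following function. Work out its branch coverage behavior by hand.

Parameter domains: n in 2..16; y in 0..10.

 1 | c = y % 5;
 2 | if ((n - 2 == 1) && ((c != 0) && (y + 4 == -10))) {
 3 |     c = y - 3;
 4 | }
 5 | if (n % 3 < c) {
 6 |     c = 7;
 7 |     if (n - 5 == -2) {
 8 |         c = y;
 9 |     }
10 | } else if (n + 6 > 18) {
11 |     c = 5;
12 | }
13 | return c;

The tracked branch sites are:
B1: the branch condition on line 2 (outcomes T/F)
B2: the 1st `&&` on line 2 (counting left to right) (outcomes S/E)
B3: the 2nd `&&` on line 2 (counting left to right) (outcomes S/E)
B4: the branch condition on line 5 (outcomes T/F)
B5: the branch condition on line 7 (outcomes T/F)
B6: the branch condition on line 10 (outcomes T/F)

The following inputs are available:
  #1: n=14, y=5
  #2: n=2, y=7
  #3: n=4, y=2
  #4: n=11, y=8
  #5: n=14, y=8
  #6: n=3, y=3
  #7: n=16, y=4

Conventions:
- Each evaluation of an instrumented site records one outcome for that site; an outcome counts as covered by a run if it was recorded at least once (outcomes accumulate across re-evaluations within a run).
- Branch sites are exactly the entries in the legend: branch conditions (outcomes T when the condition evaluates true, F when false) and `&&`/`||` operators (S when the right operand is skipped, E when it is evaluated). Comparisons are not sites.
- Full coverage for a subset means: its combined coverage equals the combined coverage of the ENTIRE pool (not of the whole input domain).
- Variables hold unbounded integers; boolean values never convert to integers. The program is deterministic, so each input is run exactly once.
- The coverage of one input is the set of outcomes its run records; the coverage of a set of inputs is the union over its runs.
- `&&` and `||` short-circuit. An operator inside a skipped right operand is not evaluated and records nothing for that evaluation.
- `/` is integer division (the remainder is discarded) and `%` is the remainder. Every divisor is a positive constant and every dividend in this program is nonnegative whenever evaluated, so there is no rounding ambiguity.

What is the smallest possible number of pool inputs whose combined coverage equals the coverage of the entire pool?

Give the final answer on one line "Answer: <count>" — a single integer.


test 1 (n=14, y=5) fires B2->S, B1->F, B4->F, B6->T; hits B1=F, B2=S, B4=F, B6=T
test 2 (n=2, y=7) fires B2->S, B1->F, B4->F, B6->F; hits B1=F, B2=S, B4=F, B6=F
test 3 (n=4, y=2) fires B2->S, B1->F, B4->T, B5->F; hits B1=F, B2=S, B4=T, B5=F
test 4 (n=11, y=8) fires B2->S, B1->F, B4->T, B5->F; hits B1=F, B2=S, B4=T, B5=F
test 5 (n=14, y=8) fires B2->S, B1->F, B4->T, B5->F; hits B1=F, B2=S, B4=T, B5=F
test 6 (n=3, y=3) fires B2->E, B3->E, B1->F, B4->T, B5->T; hits B1=F, B2=E, B3=E, B4=T, B5=T
test 7 (n=16, y=4) fires B2->S, B1->F, B4->T, B5->F; hits B1=F, B2=S, B4=T, B5=F
together the pool reaches 10 outcomes: B1=F, B2=S, B2=E, B3=E, B4=T, B4=F, B5=T, B5=F, B6=T, B6=F
checked all size-1 subsets: none covers 10 outcomes (max 5/10)
checked all size-2 subsets: none covers 10 outcomes (max 8/10)
checked all size-3 subsets: none covers 10 outcomes (max 9/10)
at size 4, {1, 2, 3, 6} reaches all 10 outcomes; every lexicographically earlier size-4 subset fails
Answer: 4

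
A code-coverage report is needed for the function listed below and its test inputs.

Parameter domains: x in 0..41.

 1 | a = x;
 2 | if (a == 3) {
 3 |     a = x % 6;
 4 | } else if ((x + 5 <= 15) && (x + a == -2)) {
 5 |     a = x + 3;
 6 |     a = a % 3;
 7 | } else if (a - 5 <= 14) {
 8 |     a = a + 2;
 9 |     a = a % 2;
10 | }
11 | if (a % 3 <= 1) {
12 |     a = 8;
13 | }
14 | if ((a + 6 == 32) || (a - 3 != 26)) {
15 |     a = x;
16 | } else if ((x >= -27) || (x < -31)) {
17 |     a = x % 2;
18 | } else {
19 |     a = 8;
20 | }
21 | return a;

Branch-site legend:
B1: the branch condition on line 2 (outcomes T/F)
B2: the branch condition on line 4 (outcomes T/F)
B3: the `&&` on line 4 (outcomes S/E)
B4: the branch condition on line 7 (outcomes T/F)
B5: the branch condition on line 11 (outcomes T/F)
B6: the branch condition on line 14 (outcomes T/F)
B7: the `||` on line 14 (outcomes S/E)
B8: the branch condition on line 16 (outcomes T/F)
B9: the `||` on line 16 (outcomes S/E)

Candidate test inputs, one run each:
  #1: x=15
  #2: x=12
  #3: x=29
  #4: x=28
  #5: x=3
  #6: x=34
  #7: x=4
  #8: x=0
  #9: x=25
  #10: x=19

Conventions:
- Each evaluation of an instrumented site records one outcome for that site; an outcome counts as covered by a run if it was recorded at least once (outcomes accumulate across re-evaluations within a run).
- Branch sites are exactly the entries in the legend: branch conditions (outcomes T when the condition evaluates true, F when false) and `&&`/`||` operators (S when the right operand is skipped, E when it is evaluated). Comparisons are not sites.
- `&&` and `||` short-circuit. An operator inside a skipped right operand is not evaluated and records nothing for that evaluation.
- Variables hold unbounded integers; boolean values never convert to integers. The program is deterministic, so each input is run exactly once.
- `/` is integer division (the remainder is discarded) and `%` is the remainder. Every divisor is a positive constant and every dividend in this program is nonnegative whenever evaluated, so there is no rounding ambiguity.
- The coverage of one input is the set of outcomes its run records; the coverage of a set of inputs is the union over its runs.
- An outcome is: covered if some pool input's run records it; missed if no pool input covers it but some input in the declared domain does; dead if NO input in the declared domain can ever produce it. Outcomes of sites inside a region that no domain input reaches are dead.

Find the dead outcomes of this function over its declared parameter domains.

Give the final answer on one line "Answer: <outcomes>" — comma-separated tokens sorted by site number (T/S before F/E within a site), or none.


sweeping the full domain (42 inputs) for each outcome:
  B2=T: zero occurrences over every domain input -> dead
  B8=F: zero occurrences over every domain input -> dead
  B9=E: zero occurrences over every domain input -> dead
  reachable outcomes have witnesses, e.g. B1=T (e.g. x=3), B1=F (e.g. x=0), B2=F (e.g. x=0), B3=S (e.g. x=11)
Answer: B2=T, B8=F, B9=E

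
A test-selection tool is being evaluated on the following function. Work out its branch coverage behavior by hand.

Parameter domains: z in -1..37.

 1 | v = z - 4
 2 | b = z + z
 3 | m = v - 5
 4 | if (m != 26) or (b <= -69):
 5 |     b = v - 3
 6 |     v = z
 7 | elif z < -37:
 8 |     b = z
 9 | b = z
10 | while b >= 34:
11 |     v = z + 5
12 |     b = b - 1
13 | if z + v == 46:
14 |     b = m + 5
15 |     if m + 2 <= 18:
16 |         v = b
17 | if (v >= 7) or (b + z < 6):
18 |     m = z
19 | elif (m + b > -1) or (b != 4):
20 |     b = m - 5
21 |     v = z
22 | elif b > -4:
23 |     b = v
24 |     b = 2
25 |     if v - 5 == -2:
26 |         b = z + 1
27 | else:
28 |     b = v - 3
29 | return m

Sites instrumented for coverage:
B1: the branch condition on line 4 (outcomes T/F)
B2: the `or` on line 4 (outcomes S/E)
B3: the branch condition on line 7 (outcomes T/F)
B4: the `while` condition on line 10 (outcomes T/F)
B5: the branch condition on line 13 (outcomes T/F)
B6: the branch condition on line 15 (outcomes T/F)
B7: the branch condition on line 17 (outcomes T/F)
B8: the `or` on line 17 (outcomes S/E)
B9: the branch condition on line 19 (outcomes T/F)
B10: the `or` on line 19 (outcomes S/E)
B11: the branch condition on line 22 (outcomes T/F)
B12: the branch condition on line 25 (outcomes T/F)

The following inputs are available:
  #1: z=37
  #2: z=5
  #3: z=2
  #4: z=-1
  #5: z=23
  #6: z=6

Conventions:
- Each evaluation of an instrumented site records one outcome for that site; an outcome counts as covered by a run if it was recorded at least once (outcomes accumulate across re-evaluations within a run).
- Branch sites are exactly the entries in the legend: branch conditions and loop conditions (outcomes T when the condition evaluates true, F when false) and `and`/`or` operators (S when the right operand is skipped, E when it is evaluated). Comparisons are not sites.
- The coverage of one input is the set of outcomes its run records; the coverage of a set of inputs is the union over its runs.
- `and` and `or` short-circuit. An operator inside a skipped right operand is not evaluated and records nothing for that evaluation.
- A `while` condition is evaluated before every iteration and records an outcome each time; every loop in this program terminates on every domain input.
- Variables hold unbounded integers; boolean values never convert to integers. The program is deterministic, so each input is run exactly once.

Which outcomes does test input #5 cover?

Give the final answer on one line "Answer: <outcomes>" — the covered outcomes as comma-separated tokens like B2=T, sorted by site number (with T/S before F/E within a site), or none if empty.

Tracing the run of input #5 (z=23):
  B2->S, B1->T, B4->F, B5->T, B6->T, B8->S, B7->T
deduplicating events, the covered set is: B1=T, B2=S, B4=F, B5=T, B6=T, B7=T, B8=S

Answer: B1=T, B2=S, B4=F, B5=T, B6=T, B7=T, B8=S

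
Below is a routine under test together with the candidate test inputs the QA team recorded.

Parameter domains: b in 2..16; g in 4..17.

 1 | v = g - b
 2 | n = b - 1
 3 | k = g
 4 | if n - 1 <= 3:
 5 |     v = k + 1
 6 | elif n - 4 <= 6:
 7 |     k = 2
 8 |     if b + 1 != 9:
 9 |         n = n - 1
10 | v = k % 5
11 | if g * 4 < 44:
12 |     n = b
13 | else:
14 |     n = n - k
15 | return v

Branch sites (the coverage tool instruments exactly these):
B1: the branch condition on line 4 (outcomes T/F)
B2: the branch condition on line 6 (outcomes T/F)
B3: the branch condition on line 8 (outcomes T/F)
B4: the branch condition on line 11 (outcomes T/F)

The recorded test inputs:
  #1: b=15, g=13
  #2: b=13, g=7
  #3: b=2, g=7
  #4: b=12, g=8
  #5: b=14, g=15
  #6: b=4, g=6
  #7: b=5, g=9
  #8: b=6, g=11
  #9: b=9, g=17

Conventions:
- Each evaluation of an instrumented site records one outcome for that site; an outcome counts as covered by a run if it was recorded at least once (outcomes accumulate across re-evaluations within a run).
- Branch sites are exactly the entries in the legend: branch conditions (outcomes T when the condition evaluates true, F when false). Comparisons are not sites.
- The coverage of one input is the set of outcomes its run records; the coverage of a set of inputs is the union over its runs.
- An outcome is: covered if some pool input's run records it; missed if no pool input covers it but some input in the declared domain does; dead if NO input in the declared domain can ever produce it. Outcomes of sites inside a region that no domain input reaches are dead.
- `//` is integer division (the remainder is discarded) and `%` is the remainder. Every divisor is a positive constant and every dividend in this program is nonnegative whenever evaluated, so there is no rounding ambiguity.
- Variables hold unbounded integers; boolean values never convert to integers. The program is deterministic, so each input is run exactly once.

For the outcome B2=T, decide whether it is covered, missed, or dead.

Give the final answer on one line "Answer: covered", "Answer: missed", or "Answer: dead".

B2=T is recorded by pool input(s) 8, 9 -> covered

Answer: covered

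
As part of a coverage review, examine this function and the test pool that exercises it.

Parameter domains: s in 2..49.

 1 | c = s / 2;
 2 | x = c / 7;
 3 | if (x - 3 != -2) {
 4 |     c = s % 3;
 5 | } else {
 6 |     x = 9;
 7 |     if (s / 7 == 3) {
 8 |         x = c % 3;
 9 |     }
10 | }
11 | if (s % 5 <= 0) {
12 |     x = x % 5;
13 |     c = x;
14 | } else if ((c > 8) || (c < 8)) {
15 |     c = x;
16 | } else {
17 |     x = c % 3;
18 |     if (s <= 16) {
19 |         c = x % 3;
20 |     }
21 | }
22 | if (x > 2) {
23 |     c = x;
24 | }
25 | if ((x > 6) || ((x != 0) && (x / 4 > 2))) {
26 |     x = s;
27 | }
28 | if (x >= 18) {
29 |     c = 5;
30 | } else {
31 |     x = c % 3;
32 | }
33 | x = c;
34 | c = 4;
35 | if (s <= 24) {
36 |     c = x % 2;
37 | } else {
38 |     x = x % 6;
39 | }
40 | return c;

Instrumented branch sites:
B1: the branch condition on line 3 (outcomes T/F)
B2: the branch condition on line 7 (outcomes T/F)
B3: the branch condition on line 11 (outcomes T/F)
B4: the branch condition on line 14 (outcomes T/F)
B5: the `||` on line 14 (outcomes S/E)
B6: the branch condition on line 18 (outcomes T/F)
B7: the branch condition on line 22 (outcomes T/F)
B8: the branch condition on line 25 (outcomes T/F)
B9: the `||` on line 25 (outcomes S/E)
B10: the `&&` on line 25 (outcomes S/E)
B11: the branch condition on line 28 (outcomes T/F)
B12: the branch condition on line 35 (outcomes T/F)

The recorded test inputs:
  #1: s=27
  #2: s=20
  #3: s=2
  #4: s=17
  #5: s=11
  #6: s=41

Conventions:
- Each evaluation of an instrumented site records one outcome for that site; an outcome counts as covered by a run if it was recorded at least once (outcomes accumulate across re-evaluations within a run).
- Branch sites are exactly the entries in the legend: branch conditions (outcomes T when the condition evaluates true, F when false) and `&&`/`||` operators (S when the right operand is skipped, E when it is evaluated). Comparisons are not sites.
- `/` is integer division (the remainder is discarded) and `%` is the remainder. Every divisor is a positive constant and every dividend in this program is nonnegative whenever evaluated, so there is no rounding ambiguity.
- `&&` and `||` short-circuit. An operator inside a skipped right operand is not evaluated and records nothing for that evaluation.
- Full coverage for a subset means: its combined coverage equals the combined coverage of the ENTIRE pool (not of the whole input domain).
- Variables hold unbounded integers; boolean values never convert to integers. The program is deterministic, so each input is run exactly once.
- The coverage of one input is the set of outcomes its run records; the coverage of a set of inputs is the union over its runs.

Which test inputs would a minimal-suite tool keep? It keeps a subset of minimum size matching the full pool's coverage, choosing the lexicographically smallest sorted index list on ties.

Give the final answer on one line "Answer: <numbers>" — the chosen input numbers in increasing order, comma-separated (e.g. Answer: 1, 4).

run #1 (s=27) records B1=F, B2=T, B3=F, B4=T, B5=S, B7=F, B8=F, B9=E, B10=E, B11=F, B12=F
run #2 (s=20) records B1=F, B2=F, B3=T, B7=T, B8=F, B9=E, B10=E, B11=F, B12=T
run #3 (s=2) records B1=T, B3=F, B4=T, B5=E, B7=F, B8=F, B9=E, B10=S, B11=F, B12=T
run #4 (s=17) records B1=F, B2=F, B3=F, B4=F, B5=E, B6=F, B7=F, B8=F, B9=E, B10=E, B11=F, B12=T
run #5 (s=11) records B1=T, B3=F, B4=T, B5=E, B7=F, B8=F, B9=E, B10=S, B11=F, B12=T
run #6 (s=41) records B1=T, B3=F, B4=T, B5=E, B7=F, B8=F, B9=E, B10=E, B11=F, B12=F
pool-wide coverage (20 outcomes): B1=T, B1=F, B2=T, B2=F, B3=T, B3=F, B4=T, B4=F, B5=S, B5=E, B6=F, B7=T, B7=F, B8=F, B9=E, B10=S, B10=E, B11=F, B12=T, B12=F
every size-1 subset falls short of the 20 outcomes (best: 12/20)
every size-2 subset falls short of the 20 outcomes (best: 16/20)
every size-3 subset falls short of the 20 outcomes (best: 18/20)
at size 4, {1, 2, 3, 4} reaches all 20 outcomes; every lexicographically earlier size-4 subset fails

Answer: 1, 2, 3, 4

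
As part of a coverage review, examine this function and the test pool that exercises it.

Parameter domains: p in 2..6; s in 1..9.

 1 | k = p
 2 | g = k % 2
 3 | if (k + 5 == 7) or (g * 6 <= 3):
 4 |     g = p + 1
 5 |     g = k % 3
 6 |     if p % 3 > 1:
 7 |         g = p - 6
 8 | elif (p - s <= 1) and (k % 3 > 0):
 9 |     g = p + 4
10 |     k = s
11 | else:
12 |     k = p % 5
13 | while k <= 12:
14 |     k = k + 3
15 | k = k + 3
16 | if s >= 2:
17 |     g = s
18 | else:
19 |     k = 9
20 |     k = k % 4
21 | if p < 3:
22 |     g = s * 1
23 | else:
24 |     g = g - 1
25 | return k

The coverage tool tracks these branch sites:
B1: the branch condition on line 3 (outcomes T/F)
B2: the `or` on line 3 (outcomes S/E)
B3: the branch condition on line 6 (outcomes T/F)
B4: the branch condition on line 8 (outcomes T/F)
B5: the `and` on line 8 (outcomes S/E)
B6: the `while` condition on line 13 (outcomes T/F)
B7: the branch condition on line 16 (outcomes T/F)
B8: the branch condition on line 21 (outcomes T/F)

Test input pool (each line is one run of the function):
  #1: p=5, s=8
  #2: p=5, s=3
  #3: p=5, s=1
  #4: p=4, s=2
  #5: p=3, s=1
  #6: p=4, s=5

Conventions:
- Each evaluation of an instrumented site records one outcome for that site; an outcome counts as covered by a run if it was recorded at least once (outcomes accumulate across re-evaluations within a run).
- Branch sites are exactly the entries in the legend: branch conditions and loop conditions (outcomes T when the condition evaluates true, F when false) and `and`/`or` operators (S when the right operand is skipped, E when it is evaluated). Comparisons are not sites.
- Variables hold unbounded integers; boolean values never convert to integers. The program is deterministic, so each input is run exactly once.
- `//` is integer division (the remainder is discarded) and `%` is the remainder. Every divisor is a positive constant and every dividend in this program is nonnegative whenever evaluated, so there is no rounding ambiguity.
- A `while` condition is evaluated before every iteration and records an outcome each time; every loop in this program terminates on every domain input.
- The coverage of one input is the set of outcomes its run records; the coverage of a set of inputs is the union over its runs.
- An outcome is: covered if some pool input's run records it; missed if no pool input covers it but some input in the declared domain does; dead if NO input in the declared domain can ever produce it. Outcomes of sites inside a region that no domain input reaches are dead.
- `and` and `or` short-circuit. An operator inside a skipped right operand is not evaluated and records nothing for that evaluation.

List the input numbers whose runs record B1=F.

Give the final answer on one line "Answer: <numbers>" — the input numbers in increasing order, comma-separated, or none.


input #1 (p=5, s=8): produces B1=F
input #2 (p=5, s=3): produces B1=F
input #3 (p=5, s=1): produces B1=F
input #4 (p=4, s=2): does not produce B1=F
input #5 (p=3, s=1): produces B1=F
input #6 (p=4, s=5): does not produce B1=F
Answer: 1, 2, 3, 5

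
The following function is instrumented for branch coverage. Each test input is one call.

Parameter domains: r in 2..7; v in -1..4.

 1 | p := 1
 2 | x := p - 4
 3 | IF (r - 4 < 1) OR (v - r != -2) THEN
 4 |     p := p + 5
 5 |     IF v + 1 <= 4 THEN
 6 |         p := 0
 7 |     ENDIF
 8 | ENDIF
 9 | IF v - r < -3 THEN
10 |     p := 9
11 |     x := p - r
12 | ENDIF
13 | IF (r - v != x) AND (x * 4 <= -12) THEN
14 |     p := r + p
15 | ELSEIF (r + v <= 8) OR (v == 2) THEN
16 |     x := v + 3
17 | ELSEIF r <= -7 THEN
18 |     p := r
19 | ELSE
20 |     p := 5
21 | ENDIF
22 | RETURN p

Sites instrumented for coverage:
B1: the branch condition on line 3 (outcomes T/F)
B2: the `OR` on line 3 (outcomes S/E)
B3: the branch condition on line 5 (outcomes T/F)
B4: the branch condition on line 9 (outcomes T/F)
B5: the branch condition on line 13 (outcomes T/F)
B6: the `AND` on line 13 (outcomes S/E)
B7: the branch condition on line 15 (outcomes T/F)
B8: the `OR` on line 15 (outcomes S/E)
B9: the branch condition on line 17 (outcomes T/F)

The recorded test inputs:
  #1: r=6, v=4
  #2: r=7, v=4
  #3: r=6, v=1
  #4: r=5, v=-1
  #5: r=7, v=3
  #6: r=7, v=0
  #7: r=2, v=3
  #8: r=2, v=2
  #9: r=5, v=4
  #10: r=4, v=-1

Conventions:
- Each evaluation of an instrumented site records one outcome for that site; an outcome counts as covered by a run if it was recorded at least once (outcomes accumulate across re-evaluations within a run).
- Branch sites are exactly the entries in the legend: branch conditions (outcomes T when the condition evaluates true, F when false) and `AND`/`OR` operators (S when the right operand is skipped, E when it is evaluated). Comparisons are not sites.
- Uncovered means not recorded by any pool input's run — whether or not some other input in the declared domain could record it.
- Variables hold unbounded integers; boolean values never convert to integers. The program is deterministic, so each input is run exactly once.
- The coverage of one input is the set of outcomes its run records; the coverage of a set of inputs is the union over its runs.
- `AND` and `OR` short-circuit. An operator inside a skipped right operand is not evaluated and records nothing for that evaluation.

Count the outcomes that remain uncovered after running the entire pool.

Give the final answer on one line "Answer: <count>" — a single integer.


#1 (r=6, v=4) -> covered: B1=F, B2=E, B4=F, B5=T, B6=E
#2 (r=7, v=4) -> covered: B1=T, B2=E, B3=F, B4=F, B5=T, B6=E
#3 (r=6, v=1) -> covered: B1=T, B2=E, B3=T, B4=T, B5=F, B6=E, B7=T, B8=S
#4 (r=5, v=-1) -> covered: B1=T, B2=E, B3=T, B4=T, B5=F, B6=E, B7=T, B8=S
#5 (r=7, v=3) -> covered: B1=T, B2=E, B3=T, B4=T, B5=F, B6=E, B7=F, B8=E, B9=F
#6 (r=7, v=0) -> covered: B1=T, B2=E, B3=T, B4=T, B5=F, B6=E, B7=T, B8=S
#7 (r=2, v=3) -> covered: B1=T, B2=S, B3=T, B4=F, B5=T, B6=E
#8 (r=2, v=2) -> covered: B1=T, B2=S, B3=T, B4=F, B5=T, B6=E
#9 (r=5, v=4) -> covered: B1=T, B2=E, B3=F, B4=F, B5=T, B6=E
#10 (r=4, v=-1) -> covered: B1=T, B2=S, B3=T, B4=T, B5=F, B6=S, B7=T, B8=S
union over the pool: B1=T, B1=F, B2=S, B2=E, B3=T, B3=F, B4=T, B4=F, B5=T, B5=F, B6=S, B6=E, B7=T, B7=F, B8=S, B8=E, B9=F
uncovered (1 of 18): B9=T
Answer: 1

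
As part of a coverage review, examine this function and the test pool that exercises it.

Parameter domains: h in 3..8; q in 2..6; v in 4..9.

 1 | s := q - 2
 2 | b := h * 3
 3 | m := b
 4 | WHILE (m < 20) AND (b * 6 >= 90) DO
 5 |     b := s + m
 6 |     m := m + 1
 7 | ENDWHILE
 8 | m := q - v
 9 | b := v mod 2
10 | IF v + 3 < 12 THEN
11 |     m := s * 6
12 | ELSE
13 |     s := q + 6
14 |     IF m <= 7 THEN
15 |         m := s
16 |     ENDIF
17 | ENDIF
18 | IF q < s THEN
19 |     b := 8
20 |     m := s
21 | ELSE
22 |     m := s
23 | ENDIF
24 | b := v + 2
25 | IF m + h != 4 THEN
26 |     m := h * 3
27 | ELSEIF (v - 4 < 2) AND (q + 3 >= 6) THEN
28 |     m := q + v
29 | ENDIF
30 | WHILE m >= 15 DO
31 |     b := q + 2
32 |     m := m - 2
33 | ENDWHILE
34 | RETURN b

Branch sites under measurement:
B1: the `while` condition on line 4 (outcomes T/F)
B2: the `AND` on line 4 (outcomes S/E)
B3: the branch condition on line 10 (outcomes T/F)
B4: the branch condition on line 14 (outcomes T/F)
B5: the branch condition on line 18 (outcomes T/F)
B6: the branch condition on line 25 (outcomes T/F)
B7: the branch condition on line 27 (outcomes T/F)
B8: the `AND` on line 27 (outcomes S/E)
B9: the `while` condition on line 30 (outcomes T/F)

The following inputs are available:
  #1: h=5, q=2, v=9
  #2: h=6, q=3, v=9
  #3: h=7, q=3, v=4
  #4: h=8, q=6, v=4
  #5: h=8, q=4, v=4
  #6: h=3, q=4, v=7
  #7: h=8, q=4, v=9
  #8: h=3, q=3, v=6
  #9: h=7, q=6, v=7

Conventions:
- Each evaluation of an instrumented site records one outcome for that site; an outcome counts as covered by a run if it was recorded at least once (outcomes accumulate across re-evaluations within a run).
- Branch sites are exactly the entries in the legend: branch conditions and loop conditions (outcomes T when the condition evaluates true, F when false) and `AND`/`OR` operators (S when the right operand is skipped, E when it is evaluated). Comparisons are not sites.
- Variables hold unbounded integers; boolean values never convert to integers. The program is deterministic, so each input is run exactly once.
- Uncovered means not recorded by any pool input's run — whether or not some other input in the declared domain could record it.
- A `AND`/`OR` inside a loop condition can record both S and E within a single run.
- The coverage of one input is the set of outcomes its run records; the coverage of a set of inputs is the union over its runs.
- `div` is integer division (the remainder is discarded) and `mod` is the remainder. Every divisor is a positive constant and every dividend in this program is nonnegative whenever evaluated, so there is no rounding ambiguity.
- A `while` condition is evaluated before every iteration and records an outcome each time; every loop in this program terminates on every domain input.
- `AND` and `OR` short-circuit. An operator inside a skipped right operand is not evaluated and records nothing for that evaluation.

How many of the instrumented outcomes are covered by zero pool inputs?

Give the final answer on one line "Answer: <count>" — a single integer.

input #1, h=5, q=2, v=9: outcomes B1=T, B1=F, B2=S, B2=E, B3=F, B4=T, B5=T, B6=T, B9=T, B9=F
input #2, h=6, q=3, v=9: outcomes B1=T, B1=F, B2=S, B2=E, B3=F, B4=T, B5=T, B6=T, B9=T, B9=F
input #3, h=7, q=3, v=4: outcomes B1=F, B2=S, B3=T, B5=F, B6=T, B9=T, B9=F
input #4, h=8, q=6, v=4: outcomes B1=F, B2=S, B3=T, B5=F, B6=T, B9=T, B9=F
input #5, h=8, q=4, v=4: outcomes B1=F, B2=S, B3=T, B5=F, B6=T, B9=T, B9=F
input #6, h=3, q=4, v=7: outcomes B1=F, B2=E, B3=T, B5=F, B6=T, B9=F
input #7, h=8, q=4, v=9: outcomes B1=F, B2=S, B3=F, B4=T, B5=T, B6=T, B9=T, B9=F
input #8, h=3, q=3, v=6: outcomes B1=F, B2=E, B3=T, B5=F, B6=F, B7=F, B8=S, B9=F
input #9, h=7, q=6, v=7: outcomes B1=F, B2=S, B3=T, B5=F, B6=T, B9=T, B9=F
union over the pool: B1=T, B1=F, B2=S, B2=E, B3=T, B3=F, B4=T, B5=T, B5=F, B6=T, B6=F, B7=F, B8=S, B9=T, B9=F
uncovered (3 of 18): B4=F, B7=T, B8=E

Answer: 3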